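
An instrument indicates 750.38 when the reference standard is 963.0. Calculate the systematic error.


Systematic error = measured - true
= 750.38 - 963.0
= -212.6200

-212.6200


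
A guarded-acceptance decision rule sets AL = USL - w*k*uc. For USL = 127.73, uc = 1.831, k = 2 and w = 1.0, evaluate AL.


U = k * uc = 2 * 1.831 = 3.662
guard band g = w * U = 1.0 * 3.662 = 3.662
AL = USL - g = 127.73 - 3.662
AL = 124.0680

124.0680


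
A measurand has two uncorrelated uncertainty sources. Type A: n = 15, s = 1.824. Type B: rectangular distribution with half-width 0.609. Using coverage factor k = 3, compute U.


u_A = s / sqrt(n) = 1.824 / sqrt(15) = 0.47095477
u_B = half_width / sqrt(3) = 0.609 / sqrt(3) = 0.35160631
uc = sqrt(u_A^2 + u_B^2) = sqrt(0.47095477^2 + 0.35160631^2) = 0.58772901
U = k * uc = 3 * 0.58772901
U = 1.7632

1.7632


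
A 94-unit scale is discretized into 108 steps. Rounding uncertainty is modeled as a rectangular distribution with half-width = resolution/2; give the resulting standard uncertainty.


resolution = range / divisions
resolution = 94 / 108 = 0.87037037
u_res = resolution / (2*sqrt(3))
u_res = 0.87037037 / 3.4641016
u_res = 0.2513

0.2513


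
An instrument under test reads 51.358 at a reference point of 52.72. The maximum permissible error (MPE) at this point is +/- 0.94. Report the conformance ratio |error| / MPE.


e = indication - reference = 51.358 - 52.72 = -1.3620
|e| = 1.3620
ratio = |e| / MPE = 1.3620 / 0.94
ratio = 1.4489

1.4489


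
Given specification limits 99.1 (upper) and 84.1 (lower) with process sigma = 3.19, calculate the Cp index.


Cp = (USL - LSL) / (6 * sigma)
= (99.1 - 84.1) / (6 * 3.19)
= 15.0000 / 19.1400
= 0.7837

0.7837


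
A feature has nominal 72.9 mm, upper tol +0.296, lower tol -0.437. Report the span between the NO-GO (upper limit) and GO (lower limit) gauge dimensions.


GO = nominal - lower_tol (smallest hole = maximum material condition)
GO = 72.9 - 0.437 = 72.463
NO-GO = nominal + upper_tol (largest hole = least material condition)
NO-GO = 72.9 + 0.296 = 73.196
spread = NO-GO - GO = 73.196 - 72.463 = 0.7330

0.7330


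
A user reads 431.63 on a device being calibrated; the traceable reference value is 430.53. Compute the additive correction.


Correction = standard - reading
= 430.53 - 431.63
= -1.1000

-1.1000


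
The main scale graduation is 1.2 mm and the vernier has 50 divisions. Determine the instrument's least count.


LC = MSD / n_div
= 1.2 / 50
= 0.0240

0.0240


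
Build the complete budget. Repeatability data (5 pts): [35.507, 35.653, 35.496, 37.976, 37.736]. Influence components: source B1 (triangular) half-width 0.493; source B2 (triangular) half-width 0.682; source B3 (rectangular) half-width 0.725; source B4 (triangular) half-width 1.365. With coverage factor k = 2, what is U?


mean = (35.507 + 35.653 + 35.496 + 37.976 + 37.736) / 5 = 36.4736
s = sqrt(sum((x - mean)^2)/(n-1)) = 1.2663196
u_A = s / sqrt(n) = 1.2663196 / sqrt(5) = 0.56631534
u_B1 = 0.493 / sqrt(6) = 0.20126641
u_B2 = 0.682 / sqrt(6) = 0.27842533
u_B3 = 0.725 / sqrt(3) = 0.41857895
u_B4 = 1.365 / sqrt(6) = 0.55725892
uc = sqrt(0.56631534^2 + 0.20126641^2 + 0.27842533^2 + 0.41857895^2 + 0.55725892^2) = 0.96150285
U = k * uc = 2 * 0.96150285
U = 1.9230

1.9230


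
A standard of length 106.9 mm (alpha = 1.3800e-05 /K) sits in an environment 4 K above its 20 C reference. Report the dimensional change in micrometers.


dL = L * alpha * dT
= 106.9 * 1.3800e-05 * 4
= 0.0059009 mm
dL_um = 0.0059009 * 1000 = 5.9009 um

5.9009


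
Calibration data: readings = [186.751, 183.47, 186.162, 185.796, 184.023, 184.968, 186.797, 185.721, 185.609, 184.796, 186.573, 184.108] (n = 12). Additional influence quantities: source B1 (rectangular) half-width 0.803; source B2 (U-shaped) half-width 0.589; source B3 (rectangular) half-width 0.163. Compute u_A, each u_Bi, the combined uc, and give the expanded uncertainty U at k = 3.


mean = (186.751 + 183.47 + 186.162 + 185.796 + 184.023 + 184.968 + 186.797 + 185.721 + 185.609 + 184.796 + 186.573 + 184.108) / 12 = 185.3978333
s = sqrt(sum((x - mean)^2)/(n-1)) = 1.1232501
u_A = s / sqrt(n) = 1.1232501 / sqrt(12) = 0.32425437
u_B1 = 0.803 / sqrt(3) = 0.46361227
u_B2 = 0.589 / sqrt(2) = 0.41648589
u_B3 = 0.163 / sqrt(3) = 0.094108094
uc = sqrt(0.32425437^2 + 0.46361227^2 + 0.41648589^2 + 0.094108094^2) = 0.70879762
U = k * uc = 3 * 0.70879762
U = 2.1264

2.1264


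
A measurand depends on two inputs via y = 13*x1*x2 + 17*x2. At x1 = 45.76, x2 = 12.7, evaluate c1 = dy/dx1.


y = 13*x1*x2 + 17*x2
dy/dx1 = 13*x2
Evaluate at x2 = 12.7: c1 = 13 * 12.7
c1 = 165.1000

165.1000


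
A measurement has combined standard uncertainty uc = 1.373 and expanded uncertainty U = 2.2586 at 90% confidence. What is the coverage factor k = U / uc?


k = U / uc
k = 2.2586 / 1.373
k = 1.645

1.645


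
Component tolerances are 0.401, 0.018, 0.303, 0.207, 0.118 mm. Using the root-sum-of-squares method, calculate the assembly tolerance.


RSS = sqrt(0.401^2 + 0.018^2 + 0.303^2 + 0.207^2 + 0.118^2)
= sqrt(0.309707)
= 0.5565

0.5565


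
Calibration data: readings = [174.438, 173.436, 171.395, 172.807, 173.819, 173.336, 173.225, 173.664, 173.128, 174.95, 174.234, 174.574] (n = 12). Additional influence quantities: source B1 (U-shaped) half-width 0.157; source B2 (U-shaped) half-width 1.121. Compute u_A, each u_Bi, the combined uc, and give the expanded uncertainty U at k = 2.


mean = (174.438 + 173.436 + 171.395 + 172.807 + 173.819 + 173.336 + 173.225 + 173.664 + 173.128 + 174.95 + 174.234 + 174.574) / 12 = 173.5838333
s = sqrt(sum((x - mean)^2)/(n-1)) = 0.94749294
u_A = s / sqrt(n) = 0.94749294 / sqrt(12) = 0.27351765
u_B1 = 0.157 / sqrt(2) = 0.11101576
u_B2 = 1.121 / sqrt(2) = 0.7926667
uc = sqrt(0.27351765^2 + 0.11101576^2 + 0.7926667^2) = 0.84584685
U = k * uc = 2 * 0.84584685
U = 1.6917

1.6917


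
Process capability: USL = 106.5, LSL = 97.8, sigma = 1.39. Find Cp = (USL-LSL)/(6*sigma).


Cp = (USL - LSL) / (6 * sigma)
= (106.5 - 97.8) / (6 * 1.39)
= 8.7000 / 8.3400
= 1.0432

1.0432


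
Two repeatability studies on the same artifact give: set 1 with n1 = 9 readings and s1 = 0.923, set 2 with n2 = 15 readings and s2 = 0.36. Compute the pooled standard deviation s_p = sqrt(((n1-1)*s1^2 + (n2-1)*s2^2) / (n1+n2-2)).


s_p = sqrt(((n1-1)*s1^2 + (n2-1)*s2^2) / (n1+n2-2))
numerator = (9-1)*0.923^2 + (15-1)*0.36^2 = 6.815432 + 1.8144 = 8.629832
denominator = 9 + 15 - 2 = 22
s_p^2 = 8.629832 / 22 = 0.39226509
s_p = sqrt(0.39226509) = 0.6263

0.6263


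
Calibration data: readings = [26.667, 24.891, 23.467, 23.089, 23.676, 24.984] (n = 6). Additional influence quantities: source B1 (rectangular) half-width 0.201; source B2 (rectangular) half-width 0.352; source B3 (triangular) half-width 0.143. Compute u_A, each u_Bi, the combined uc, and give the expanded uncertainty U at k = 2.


mean = (26.667 + 24.891 + 23.467 + 23.089 + 23.676 + 24.984) / 6 = 24.46233333
s = sqrt(sum((x - mean)^2)/(n-1)) = 1.3275164
u_A = s / sqrt(n) = 1.3275164 / sqrt(6) = 0.5419563
u_B1 = 0.201 / sqrt(3) = 0.1160474
u_B2 = 0.352 / sqrt(3) = 0.20322729
u_B3 = 0.143 / sqrt(6) = 0.058379506
uc = sqrt(0.5419563^2 + 0.1160474^2 + 0.20322729^2 + 0.058379506^2) = 0.59320581
U = k * uc = 2 * 0.59320581
U = 1.1864

1.1864


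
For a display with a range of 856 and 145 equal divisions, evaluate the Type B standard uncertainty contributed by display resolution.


resolution = range / divisions
resolution = 856 / 145 = 5.9034483
u_res = resolution / (2*sqrt(3))
u_res = 5.9034483 / 3.4641016
u_res = 1.7042

1.7042


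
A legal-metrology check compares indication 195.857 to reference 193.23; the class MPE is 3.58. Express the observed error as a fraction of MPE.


e = indication - reference = 195.857 - 193.23 = 2.6270
|e| = 2.6270
ratio = |e| / MPE = 2.6270 / 3.58
ratio = 0.7338

0.7338


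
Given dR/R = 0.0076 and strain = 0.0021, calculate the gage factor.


GF = (dR/R) / epsilon
= 0.0076 / 0.0021
= 3.6190

3.6190


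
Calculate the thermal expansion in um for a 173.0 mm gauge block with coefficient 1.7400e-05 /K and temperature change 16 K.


dL = L * alpha * dT
= 173.0 * 1.7400e-05 * 16
= 0.0481632 mm
dL_um = 0.0481632 * 1000 = 48.1632 um

48.1632


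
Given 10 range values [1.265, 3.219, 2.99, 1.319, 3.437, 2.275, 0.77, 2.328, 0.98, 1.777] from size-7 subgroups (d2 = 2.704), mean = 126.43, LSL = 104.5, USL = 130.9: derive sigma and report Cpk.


R_bar = (1.265 + 3.219 + 2.99 + 1.319 + 3.437 + 2.275 + 0.77 + 2.328 + 0.98 + 1.777) / 10 = 2.036
sigma = R_bar / d2 = 2.036 / 2.704 = 0.75295858
Cp = (USL - LSL)/(6*sigma) = (130.9 - 104.5)/(6*0.75295858) = 5.8436
Cpu = (130.9 - 126.43)/(3*0.75295858) = 1.9789
Cpl = (126.43 - 104.5)/(3*0.75295858) = 9.7084
Cpk = min(Cpu, Cpl) = 1.9789

1.9789


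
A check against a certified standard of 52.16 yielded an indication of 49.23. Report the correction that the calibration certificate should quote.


Correction = standard - reading
= 52.16 - 49.23
= 2.9300

2.9300


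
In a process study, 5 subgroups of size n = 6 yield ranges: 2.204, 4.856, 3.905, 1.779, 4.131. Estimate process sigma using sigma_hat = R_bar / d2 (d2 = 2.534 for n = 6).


R_bar = (2.204 + 4.856 + 3.905 + 1.779 + 4.131) / 5
R_bar = 16.875 / 5 = 3.375
sigma_hat = R_bar / d2 = 3.375 / 2.534 = 1.3319

1.3319


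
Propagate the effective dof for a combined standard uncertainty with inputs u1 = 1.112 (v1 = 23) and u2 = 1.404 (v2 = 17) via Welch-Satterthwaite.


uc = sqrt(u1^2 + u2^2) = sqrt(1.112^2 + 1.404^2) = 1.7910221
v_eff = uc^4 / (u1^4/v1 + u2^4/v2)
= 1.7910221^4 / (1.112^4/23 + 1.404^4/17)
= 10.289725 / 0.29505019
v_eff = 34.8745

34.8745


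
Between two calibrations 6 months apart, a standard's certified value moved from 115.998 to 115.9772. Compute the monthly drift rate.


rate = (v2 - v1) / months
= (115.9772 - 115.998) / 6
= -0.0208 / 6
= -0.0035

-0.0035


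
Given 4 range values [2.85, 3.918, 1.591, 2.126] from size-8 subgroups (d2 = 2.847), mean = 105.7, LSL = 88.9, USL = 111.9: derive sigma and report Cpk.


R_bar = (2.85 + 3.918 + 1.591 + 2.126) / 4 = 2.62125
sigma = R_bar / d2 = 2.62125 / 2.847 = 0.92070601
Cp = (USL - LSL)/(6*sigma) = (111.9 - 88.9)/(6*0.92070601) = 4.1635
Cpu = (111.9 - 105.7)/(3*0.92070601) = 2.2447
Cpl = (105.7 - 88.9)/(3*0.92070601) = 6.0823
Cpk = min(Cpu, Cpl) = 2.2447

2.2447


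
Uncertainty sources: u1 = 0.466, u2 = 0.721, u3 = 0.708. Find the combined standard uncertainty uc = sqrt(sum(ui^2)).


uc = sqrt(0.466^2 + 0.721^2 + 0.708^2)
uc = sqrt(1.238261)
uc = 1.1128

1.1128


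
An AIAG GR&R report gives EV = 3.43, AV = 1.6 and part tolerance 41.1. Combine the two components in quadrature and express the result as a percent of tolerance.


GRR = sqrt(EV^2 + AV^2) = sqrt(3.43^2 + 1.6^2) = 3.784825
%GRR = GRR / tol * 100 = 3.784825 / 41.1 * 100
%GRR = 9.2088

9.2088


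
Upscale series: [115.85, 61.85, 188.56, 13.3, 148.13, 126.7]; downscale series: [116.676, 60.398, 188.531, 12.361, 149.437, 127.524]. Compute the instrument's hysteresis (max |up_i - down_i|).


|115.85 - 116.676| = 0.8260
|61.85 - 60.398| = 1.4520
|188.56 - 188.531| = 0.0290
|13.3 - 12.361| = 0.9390
|148.13 - 149.437| = 1.3070
|126.7 - 127.524| = 0.8240
hysteresis = max(diffs) = 1.4520

1.4520


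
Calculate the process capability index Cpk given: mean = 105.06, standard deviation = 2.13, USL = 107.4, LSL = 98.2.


Cpu = (USL - mean) / (3*sigma) = (107.4 - 105.06) / (3*2.13) = 0.3662
Cpl = (mean - LSL) / (3*sigma) = (105.06 - 98.2) / (3*2.13) = 1.0736
Cpk = min(Cpu, Cpl) = 0.3662

0.3662


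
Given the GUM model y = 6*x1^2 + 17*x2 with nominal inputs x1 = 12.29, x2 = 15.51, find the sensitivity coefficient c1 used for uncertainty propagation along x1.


y = 6*x1^2 + 17*x2
dy/dx1 = 2*6*x1
Evaluate at x1 = 12.29: c1 = 12 * 12.29
c1 = 147.4800

147.4800


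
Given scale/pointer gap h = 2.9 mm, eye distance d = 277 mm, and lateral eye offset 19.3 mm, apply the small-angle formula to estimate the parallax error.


error = h * offset / d
= 2.9 * 19.3 / 277
= 0.2021

0.2021


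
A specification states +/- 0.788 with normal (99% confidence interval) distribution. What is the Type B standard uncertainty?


u_B = half_width / 2.576
u_B = 0.788 / 2.576
u_B = 0.3059

0.3059


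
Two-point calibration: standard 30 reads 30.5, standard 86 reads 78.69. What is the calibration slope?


slope = (y2 - y1) / (x2 - x1)
= (78.69 - 30.5) / (86 - 30)
= 48.1900 / 56
= 0.8605

0.8605


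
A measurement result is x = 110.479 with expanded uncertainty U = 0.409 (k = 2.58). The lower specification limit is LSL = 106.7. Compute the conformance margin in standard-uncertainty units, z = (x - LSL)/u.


u = U / k = 0.409 / 2.58 = 0.15852713
margin = |LSL - x| = |106.7 - 110.479| = 3.779
z = margin / u = 3.779 / 0.15852713
z = 23.8382

23.8382


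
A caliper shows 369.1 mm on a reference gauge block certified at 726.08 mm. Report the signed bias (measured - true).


Systematic error = measured - true
= 369.1 - 726.08
= -356.9800

-356.9800


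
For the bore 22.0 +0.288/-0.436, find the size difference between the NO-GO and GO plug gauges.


GO = nominal - lower_tol (smallest hole = maximum material condition)
GO = 22.0 - 0.436 = 21.564
NO-GO = nominal + upper_tol (largest hole = least material condition)
NO-GO = 22.0 + 0.288 = 22.288
spread = NO-GO - GO = 22.288 - 21.564 = 0.7240

0.7240


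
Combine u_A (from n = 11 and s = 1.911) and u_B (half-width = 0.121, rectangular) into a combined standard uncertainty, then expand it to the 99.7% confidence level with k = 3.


u_A = s / sqrt(n) = 1.911 / sqrt(11) = 0.57618818
u_B = half_width / sqrt(3) = 0.121 / sqrt(3) = 0.069859383
uc = sqrt(u_A^2 + u_B^2) = sqrt(0.57618818^2 + 0.069859383^2) = 0.58040775
U = k * uc = 3 * 0.58040775
U = 1.7412

1.7412


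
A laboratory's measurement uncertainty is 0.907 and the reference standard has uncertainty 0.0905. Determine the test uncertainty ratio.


TUR = u_lab / u_ref
= 0.907 / 0.0905
= 10.0221

10.0221


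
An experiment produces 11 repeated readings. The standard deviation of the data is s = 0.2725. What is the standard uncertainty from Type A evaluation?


u_A = s / sqrt(n)
u_A = 0.2725 / sqrt(11)
u_A = 0.2725 / 3.3166248
u_A = 0.0822

0.0822


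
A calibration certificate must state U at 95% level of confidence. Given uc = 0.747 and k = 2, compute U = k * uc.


U = k * uc
U = 2 * 0.747
U = 1.4940

1.4940


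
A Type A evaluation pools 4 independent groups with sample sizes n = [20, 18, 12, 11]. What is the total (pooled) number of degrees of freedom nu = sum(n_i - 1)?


nu = sum_i (n_i - 1)
nu = ((20 - 1) + (18 - 1) + (12 - 1) + (11 - 1))
nu = 19 + 17 + 11 + 10
nu = 57

57


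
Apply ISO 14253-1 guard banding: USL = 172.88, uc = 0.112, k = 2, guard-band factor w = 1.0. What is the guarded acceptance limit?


U = k * uc = 2 * 0.112 = 0.224
guard band g = w * U = 1.0 * 0.224 = 0.224
AL = USL - g = 172.88 - 0.224
AL = 172.6560

172.6560


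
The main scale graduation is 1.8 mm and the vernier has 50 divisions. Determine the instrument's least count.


LC = MSD / n_div
= 1.8 / 50
= 0.0360

0.0360


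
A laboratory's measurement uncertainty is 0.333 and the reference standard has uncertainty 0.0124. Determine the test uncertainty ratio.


TUR = u_lab / u_ref
= 0.333 / 0.0124
= 26.8548

26.8548


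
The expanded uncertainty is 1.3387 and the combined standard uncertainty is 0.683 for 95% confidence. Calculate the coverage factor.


k = U / uc
k = 1.3387 / 0.683
k = 1.96

1.96


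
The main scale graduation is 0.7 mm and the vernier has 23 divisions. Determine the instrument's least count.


LC = MSD / n_div
= 0.7 / 23
= 0.0304

0.0304


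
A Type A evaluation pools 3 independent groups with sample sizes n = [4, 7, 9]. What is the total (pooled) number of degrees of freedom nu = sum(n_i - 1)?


nu = sum_i (n_i - 1)
nu = ((4 - 1) + (7 - 1) + (9 - 1))
nu = 3 + 6 + 8
nu = 17

17


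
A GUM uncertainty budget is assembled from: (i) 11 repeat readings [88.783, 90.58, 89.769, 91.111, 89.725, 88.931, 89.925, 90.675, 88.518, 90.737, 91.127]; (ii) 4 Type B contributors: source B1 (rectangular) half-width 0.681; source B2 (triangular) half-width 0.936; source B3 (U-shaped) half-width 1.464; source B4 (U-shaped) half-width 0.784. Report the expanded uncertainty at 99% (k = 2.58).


mean = (88.783 + 90.58 + 89.769 + 91.111 + 89.725 + 88.931 + 89.925 + 90.675 + 88.518 + 90.737 + 91.127) / 11 = 89.98918182
s = sqrt(sum((x - mean)^2)/(n-1)) = 0.93771753
u_A = s / sqrt(n) = 0.93771753 / sqrt(11) = 0.28273247
u_B1 = 0.681 / sqrt(3) = 0.39317553
u_B2 = 0.936 / sqrt(6) = 0.3821204
u_B3 = 1.464 / sqrt(2) = 1.0352043
u_B4 = 0.784 / sqrt(2) = 0.55437172
uc = sqrt(0.28273247^2 + 0.39317553^2 + 0.3821204^2 + 1.0352043^2 + 0.55437172^2) = 1.3264677
U = k * uc = 2.58 * 1.3264677
U = 3.4223

3.4223


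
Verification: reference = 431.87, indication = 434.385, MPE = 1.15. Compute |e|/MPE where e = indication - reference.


e = indication - reference = 434.385 - 431.87 = 2.5150
|e| = 2.5150
ratio = |e| / MPE = 2.5150 / 1.15
ratio = 2.1870

2.1870


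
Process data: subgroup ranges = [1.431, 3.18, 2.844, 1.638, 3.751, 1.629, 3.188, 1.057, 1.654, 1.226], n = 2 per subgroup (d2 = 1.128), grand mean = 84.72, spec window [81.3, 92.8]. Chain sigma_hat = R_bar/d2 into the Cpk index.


R_bar = (1.431 + 3.18 + 2.844 + 1.638 + 3.751 + 1.629 + 3.188 + 1.057 + 1.654 + 1.226) / 10 = 2.1598
sigma = R_bar / d2 = 2.1598 / 1.128 = 1.9147163
Cp = (USL - LSL)/(6*sigma) = (92.8 - 81.3)/(6*1.9147163) = 1.0010
Cpu = (92.8 - 84.72)/(3*1.9147163) = 1.4066
Cpl = (84.72 - 81.3)/(3*1.9147163) = 0.5954
Cpk = min(Cpu, Cpl) = 0.5954

0.5954


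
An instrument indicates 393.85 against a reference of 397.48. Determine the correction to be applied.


Correction = standard - reading
= 397.48 - 393.85
= 3.6300

3.6300


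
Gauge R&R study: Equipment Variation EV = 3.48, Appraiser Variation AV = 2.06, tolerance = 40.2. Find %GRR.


GRR = sqrt(EV^2 + AV^2) = sqrt(3.48^2 + 2.06^2) = 4.0440079
%GRR = GRR / tol * 100 = 4.0440079 / 40.2 * 100
%GRR = 10.0597

10.0597


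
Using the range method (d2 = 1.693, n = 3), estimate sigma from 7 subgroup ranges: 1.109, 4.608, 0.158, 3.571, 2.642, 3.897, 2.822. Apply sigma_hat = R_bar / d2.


R_bar = (1.109 + 4.608 + 0.158 + 3.571 + 2.642 + 3.897 + 2.822) / 7
R_bar = 18.807 / 7 = 2.6867143
sigma_hat = R_bar / d2 = 2.6867143 / 1.693 = 1.5870

1.5870


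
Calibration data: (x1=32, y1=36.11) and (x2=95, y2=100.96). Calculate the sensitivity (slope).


slope = (y2 - y1) / (x2 - x1)
= (100.96 - 36.11) / (95 - 32)
= 64.8500 / 63
= 1.0294

1.0294


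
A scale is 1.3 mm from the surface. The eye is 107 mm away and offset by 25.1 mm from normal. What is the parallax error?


error = h * offset / d
= 1.3 * 25.1 / 107
= 0.3050

0.3050


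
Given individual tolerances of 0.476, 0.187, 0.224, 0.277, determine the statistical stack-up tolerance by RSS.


RSS = sqrt(0.476^2 + 0.187^2 + 0.224^2 + 0.277^2)
= sqrt(0.38845)
= 0.6233

0.6233


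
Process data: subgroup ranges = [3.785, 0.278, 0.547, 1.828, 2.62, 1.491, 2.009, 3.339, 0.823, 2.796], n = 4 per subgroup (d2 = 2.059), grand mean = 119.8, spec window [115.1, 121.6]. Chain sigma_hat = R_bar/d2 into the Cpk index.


R_bar = (3.785 + 0.278 + 0.547 + 1.828 + 2.62 + 1.491 + 2.009 + 3.339 + 0.823 + 2.796) / 10 = 1.9516
sigma = R_bar / d2 = 1.9516 / 2.059 = 0.94783876
Cp = (USL - LSL)/(6*sigma) = (121.6 - 115.1)/(6*0.94783876) = 1.1430
Cpu = (121.6 - 119.8)/(3*0.94783876) = 0.6330
Cpl = (119.8 - 115.1)/(3*0.94783876) = 1.6529
Cpk = min(Cpu, Cpl) = 0.6330

0.6330


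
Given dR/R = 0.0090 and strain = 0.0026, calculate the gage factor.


GF = (dR/R) / epsilon
= 0.0090 / 0.0026
= 3.4615

3.4615


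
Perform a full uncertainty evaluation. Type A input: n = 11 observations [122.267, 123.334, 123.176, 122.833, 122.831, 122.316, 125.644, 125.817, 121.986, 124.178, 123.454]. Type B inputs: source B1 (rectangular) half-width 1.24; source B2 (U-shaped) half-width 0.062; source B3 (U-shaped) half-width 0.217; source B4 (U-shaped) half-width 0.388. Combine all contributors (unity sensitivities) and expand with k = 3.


mean = (122.267 + 123.334 + 123.176 + 122.833 + 122.831 + 122.316 + 125.644 + 125.817 + 121.986 + 124.178 + 123.454) / 11 = 123.4396364
s = sqrt(sum((x - mean)^2)/(n-1)) = 1.2894288
u_A = s / sqrt(n) = 1.2894288 / sqrt(11) = 0.38877741
u_B1 = 1.24 / sqrt(3) = 0.71591433
u_B2 = 0.062 / sqrt(2) = 0.04384062
u_B3 = 0.217 / sqrt(2) = 0.15344217
u_B4 = 0.388 / sqrt(2) = 0.27435743
uc = sqrt(0.38877741^2 + 0.71591433^2 + 0.04384062^2 + 0.15344217^2 + 0.27435743^2) = 0.87431099
U = k * uc = 3 * 0.87431099
U = 2.6229

2.6229


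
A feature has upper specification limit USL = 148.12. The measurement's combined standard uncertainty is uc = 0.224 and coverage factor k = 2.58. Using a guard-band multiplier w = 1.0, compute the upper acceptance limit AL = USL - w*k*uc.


U = k * uc = 2.58 * 0.224 = 0.57792
guard band g = w * U = 1.0 * 0.57792 = 0.57792
AL = USL - g = 148.12 - 0.57792
AL = 147.5421

147.5421


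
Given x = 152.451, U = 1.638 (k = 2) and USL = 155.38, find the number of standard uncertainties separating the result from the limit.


u = U / k = 1.638 / 2 = 0.819
margin = |USL - x| = |155.38 - 152.451| = 2.929
z = margin / u = 2.929 / 0.819
z = 3.5763

3.5763


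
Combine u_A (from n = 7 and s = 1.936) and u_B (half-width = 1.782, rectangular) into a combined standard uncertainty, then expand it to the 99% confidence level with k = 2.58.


u_A = s / sqrt(n) = 1.936 / sqrt(7) = 0.73173922
u_B = half_width / sqrt(3) = 1.782 / sqrt(3) = 1.0288382
uc = sqrt(u_A^2 + u_B^2) = sqrt(0.73173922^2 + 1.0288382^2) = 1.2625175
U = k * uc = 2.58 * 1.2625175
U = 3.2573

3.2573


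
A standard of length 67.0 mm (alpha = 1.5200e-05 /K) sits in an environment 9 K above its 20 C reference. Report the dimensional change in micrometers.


dL = L * alpha * dT
= 67.0 * 1.5200e-05 * 9
= 0.0091656 mm
dL_um = 0.0091656 * 1000 = 9.1656 um

9.1656


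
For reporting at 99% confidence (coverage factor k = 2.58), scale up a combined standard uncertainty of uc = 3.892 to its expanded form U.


U = k * uc
U = 2.58 * 3.892
U = 10.0414

10.0414


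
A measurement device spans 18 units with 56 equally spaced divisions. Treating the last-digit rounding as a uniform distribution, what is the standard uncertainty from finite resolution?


resolution = range / divisions
resolution = 18 / 56 = 0.32142857
u_res = resolution / (2*sqrt(3))
u_res = 0.32142857 / 3.4641016
u_res = 0.0928

0.0928


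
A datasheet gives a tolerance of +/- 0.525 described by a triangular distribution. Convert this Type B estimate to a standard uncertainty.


u_B = half_width / sqrt(6)
u_B = 0.525 / 2.4494897
u_B = 0.2143

0.2143


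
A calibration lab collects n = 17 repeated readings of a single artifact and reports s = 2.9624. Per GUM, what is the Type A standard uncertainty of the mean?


u_A = s / sqrt(n)
u_A = 2.9624 / sqrt(17)
u_A = 2.9624 / 4.1231056
u_A = 0.7185

0.7185


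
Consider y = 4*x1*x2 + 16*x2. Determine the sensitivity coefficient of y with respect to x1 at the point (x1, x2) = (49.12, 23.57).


y = 4*x1*x2 + 16*x2
dy/dx1 = 4*x2
Evaluate at x2 = 23.57: c1 = 4 * 23.57
c1 = 94.2800

94.2800


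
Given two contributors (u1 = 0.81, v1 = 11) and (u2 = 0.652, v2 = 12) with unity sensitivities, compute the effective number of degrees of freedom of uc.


uc = sqrt(u1^2 + u2^2) = sqrt(0.81^2 + 0.652^2) = 1.0398096
v_eff = uc^4 / (u1^4/v1 + u2^4/v2)
= 1.0398096^4 / (0.81^4/11 + 0.652^4/12)
= 1.1690021 / 0.054192834
v_eff = 21.5712

21.5712


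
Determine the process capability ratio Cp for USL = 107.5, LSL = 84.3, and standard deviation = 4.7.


Cp = (USL - LSL) / (6 * sigma)
= (107.5 - 84.3) / (6 * 4.7)
= 23.2000 / 28.2000
= 0.8227

0.8227


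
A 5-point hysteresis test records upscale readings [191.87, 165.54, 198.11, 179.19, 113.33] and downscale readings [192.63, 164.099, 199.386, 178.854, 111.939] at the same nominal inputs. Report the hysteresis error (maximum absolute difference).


|191.87 - 192.63| = 0.7600
|165.54 - 164.099| = 1.4410
|198.11 - 199.386| = 1.2760
|179.19 - 178.854| = 0.3360
|113.33 - 111.939| = 1.3910
hysteresis = max(diffs) = 1.4410

1.4410


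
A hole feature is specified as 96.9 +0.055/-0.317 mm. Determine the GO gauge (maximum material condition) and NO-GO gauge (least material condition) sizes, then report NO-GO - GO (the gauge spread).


GO = nominal - lower_tol (smallest hole = maximum material condition)
GO = 96.9 - 0.317 = 96.583
NO-GO = nominal + upper_tol (largest hole = least material condition)
NO-GO = 96.9 + 0.055 = 96.955
spread = NO-GO - GO = 96.955 - 96.583 = 0.3720

0.3720


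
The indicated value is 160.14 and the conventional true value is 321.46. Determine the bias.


Systematic error = measured - true
= 160.14 - 321.46
= -161.3200

-161.3200


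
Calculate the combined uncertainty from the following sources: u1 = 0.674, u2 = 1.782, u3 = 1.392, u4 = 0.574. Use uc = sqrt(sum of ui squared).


uc = sqrt(0.674^2 + 1.782^2 + 1.392^2 + 0.574^2)
uc = sqrt(5.89694)
uc = 2.4284

2.4284


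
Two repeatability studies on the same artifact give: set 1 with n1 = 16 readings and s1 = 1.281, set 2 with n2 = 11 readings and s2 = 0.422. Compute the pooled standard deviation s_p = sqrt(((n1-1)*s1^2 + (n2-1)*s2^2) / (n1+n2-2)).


s_p = sqrt(((n1-1)*s1^2 + (n2-1)*s2^2) / (n1+n2-2))
numerator = (16-1)*1.281^2 + (11-1)*0.422^2 = 24.614415 + 1.78084 = 26.395255
denominator = 16 + 11 - 2 = 25
s_p^2 = 26.395255 / 25 = 1.0558102
s_p = sqrt(1.0558102) = 1.0275

1.0275


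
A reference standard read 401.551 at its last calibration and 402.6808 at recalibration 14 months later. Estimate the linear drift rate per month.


rate = (v2 - v1) / months
= (402.6808 - 401.551) / 14
= 1.1298 / 14
= 0.0807

0.0807


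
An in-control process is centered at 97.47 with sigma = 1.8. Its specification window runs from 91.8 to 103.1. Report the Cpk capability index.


Cpu = (USL - mean) / (3*sigma) = (103.1 - 97.47) / (3*1.8) = 1.0426
Cpl = (mean - LSL) / (3*sigma) = (97.47 - 91.8) / (3*1.8) = 1.0500
Cpk = min(Cpu, Cpl) = 1.0426

1.0426


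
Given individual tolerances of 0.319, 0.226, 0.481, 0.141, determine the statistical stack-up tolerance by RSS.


RSS = sqrt(0.319^2 + 0.226^2 + 0.481^2 + 0.141^2)
= sqrt(0.404079)
= 0.6357

0.6357


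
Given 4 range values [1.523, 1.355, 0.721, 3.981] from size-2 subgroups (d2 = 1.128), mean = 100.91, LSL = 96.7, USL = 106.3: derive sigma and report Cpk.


R_bar = (1.523 + 1.355 + 0.721 + 3.981) / 4 = 1.895
sigma = R_bar / d2 = 1.895 / 1.128 = 1.6799645
Cp = (USL - LSL)/(6*sigma) = (106.3 - 96.7)/(6*1.6799645) = 0.9524
Cpu = (106.3 - 100.91)/(3*1.6799645) = 1.0695
Cpl = (100.91 - 96.7)/(3*1.6799645) = 0.8353
Cpk = min(Cpu, Cpl) = 0.8353

0.8353


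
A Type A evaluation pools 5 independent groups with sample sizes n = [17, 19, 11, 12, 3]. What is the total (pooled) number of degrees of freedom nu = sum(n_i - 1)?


nu = sum_i (n_i - 1)
nu = ((17 - 1) + (19 - 1) + (11 - 1) + (12 - 1) + (3 - 1))
nu = 16 + 18 + 10 + 11 + 2
nu = 57

57


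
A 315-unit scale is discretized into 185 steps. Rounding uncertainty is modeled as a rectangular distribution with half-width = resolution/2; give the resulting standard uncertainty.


resolution = range / divisions
resolution = 315 / 185 = 1.7027027
u_res = resolution / (2*sqrt(3))
u_res = 1.7027027 / 3.4641016
u_res = 0.4915

0.4915


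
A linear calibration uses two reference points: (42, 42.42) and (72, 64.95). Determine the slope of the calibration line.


slope = (y2 - y1) / (x2 - x1)
= (64.95 - 42.42) / (72 - 42)
= 22.5300 / 30
= 0.7510

0.7510


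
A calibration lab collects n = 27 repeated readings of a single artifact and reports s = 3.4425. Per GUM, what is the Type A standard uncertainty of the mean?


u_A = s / sqrt(n)
u_A = 3.4425 / sqrt(27)
u_A = 3.4425 / 5.1961524
u_A = 0.6625

0.6625


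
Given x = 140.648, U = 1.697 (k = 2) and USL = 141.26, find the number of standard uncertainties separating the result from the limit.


u = U / k = 1.697 / 2 = 0.8485
margin = |USL - x| = |141.26 - 140.648| = 0.612
z = margin / u = 0.612 / 0.8485
z = 0.7213

0.7213


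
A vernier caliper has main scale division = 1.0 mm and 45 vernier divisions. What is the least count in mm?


LC = MSD / n_div
= 1.0 / 45
= 0.0222

0.0222


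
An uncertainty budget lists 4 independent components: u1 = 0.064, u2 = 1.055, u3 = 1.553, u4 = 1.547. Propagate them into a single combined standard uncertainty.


uc = sqrt(0.064^2 + 1.055^2 + 1.553^2 + 1.547^2)
uc = sqrt(5.922139)
uc = 2.4335

2.4335


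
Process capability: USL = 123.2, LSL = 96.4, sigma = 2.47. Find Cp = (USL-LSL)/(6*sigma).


Cp = (USL - LSL) / (6 * sigma)
= (123.2 - 96.4) / (6 * 2.47)
= 26.8000 / 14.8200
= 1.8084

1.8084


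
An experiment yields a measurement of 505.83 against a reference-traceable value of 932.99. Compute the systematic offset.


Systematic error = measured - true
= 505.83 - 932.99
= -427.1600

-427.1600


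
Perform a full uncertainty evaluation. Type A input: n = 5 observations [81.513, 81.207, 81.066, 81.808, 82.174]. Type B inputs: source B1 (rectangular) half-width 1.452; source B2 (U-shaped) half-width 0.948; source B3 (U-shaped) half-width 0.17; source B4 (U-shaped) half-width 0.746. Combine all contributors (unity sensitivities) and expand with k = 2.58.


mean = (81.513 + 81.207 + 81.066 + 81.808 + 82.174) / 5 = 81.5536
s = sqrt(sum((x - mean)^2)/(n-1)) = 0.4497636
u_A = s / sqrt(n) = 0.4497636 / sqrt(5) = 0.2011404
u_B1 = 1.452 / sqrt(3) = 0.83831259
u_B2 = 0.948 / sqrt(2) = 0.67033723
u_B3 = 0.17 / sqrt(2) = 0.12020815
u_B4 = 0.746 / sqrt(2) = 0.52750166
uc = sqrt(0.2011404^2 + 0.83831259^2 + 0.67033723^2 + 0.12020815^2 + 0.52750166^2) = 1.2187229
U = k * uc = 2.58 * 1.2187229
U = 3.1443

3.1443


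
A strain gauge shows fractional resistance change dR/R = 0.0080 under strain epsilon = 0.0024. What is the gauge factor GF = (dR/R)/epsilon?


GF = (dR/R) / epsilon
= 0.0080 / 0.0024
= 3.3333

3.3333


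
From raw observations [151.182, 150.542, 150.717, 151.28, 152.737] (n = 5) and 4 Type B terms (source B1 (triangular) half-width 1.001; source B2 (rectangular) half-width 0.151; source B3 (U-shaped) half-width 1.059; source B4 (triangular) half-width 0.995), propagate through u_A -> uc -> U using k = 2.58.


mean = (151.182 + 150.542 + 150.717 + 151.28 + 152.737) / 5 = 151.2916
s = sqrt(sum((x - mean)^2)/(n-1)) = 0.86507127
u_A = s / sqrt(n) = 0.86507127 / sqrt(5) = 0.38687163
u_B1 = 1.001 / sqrt(6) = 0.40865654
u_B2 = 0.151 / sqrt(3) = 0.087179891
u_B3 = 1.059 / sqrt(2) = 0.74882608
u_B4 = 0.995 / sqrt(6) = 0.40620705
uc = sqrt(0.38687163^2 + 0.40865654^2 + 0.087179891^2 + 0.74882608^2 + 0.40620705^2) = 1.0247023
U = k * uc = 2.58 * 1.0247023
U = 2.6437

2.6437


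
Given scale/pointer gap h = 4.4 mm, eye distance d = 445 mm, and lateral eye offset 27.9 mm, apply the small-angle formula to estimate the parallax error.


error = h * offset / d
= 4.4 * 27.9 / 445
= 0.2759

0.2759


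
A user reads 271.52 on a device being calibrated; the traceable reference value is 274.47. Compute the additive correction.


Correction = standard - reading
= 274.47 - 271.52
= 2.9500

2.9500


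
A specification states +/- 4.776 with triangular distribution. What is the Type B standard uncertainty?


u_B = half_width / sqrt(6)
u_B = 4.776 / 2.4494897
u_B = 1.9498

1.9498


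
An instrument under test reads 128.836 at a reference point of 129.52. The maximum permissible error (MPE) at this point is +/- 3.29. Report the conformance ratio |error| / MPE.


e = indication - reference = 128.836 - 129.52 = -0.6840
|e| = 0.6840
ratio = |e| / MPE = 0.6840 / 3.29
ratio = 0.2079

0.2079


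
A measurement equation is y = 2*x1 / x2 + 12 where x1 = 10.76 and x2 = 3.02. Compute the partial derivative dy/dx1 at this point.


y = 2*x1 / x2 + 12
dy/dx1 = 2/x2
Evaluate at x2 = 3.02: c1 = 2 / 3.02
c1 = 0.6623

0.6623


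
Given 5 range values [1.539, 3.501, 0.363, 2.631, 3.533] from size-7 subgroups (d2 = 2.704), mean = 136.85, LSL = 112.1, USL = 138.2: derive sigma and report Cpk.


R_bar = (1.539 + 3.501 + 0.363 + 2.631 + 3.533) / 5 = 2.3134
sigma = R_bar / d2 = 2.3134 / 2.704 = 0.85554734
Cp = (USL - LSL)/(6*sigma) = (138.2 - 112.1)/(6*0.85554734) = 5.0845
Cpu = (138.2 - 136.85)/(3*0.85554734) = 0.5260
Cpl = (136.85 - 112.1)/(3*0.85554734) = 9.6429
Cpk = min(Cpu, Cpl) = 0.5260

0.5260


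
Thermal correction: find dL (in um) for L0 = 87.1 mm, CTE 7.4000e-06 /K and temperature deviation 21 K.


dL = L * alpha * dT
= 87.1 * 7.4000e-06 * 21
= 0.0135353 mm
dL_um = 0.0135353 * 1000 = 13.5353 um

13.5353


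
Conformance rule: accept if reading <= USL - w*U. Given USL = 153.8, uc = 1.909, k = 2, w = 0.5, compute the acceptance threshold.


U = k * uc = 2 * 1.909 = 3.818
guard band g = w * U = 0.5 * 3.818 = 1.909
AL = USL - g = 153.8 - 1.909
AL = 151.8910

151.8910


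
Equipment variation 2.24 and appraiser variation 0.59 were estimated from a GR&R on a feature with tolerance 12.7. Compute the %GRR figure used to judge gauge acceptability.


GRR = sqrt(EV^2 + AV^2) = sqrt(2.24^2 + 0.59^2) = 2.3163981
%GRR = GRR / tol * 100 = 2.3163981 / 12.7 * 100
%GRR = 18.2394

18.2394


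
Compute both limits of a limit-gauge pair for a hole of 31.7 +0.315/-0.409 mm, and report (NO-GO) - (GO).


GO = nominal - lower_tol (smallest hole = maximum material condition)
GO = 31.7 - 0.409 = 31.291
NO-GO = nominal + upper_tol (largest hole = least material condition)
NO-GO = 31.7 + 0.315 = 32.015
spread = NO-GO - GO = 32.015 - 31.291 = 0.7240

0.7240


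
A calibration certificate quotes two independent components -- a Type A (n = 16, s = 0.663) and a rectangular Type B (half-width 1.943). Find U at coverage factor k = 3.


u_A = s / sqrt(n) = 0.663 / sqrt(16) = 0.16575
u_B = half_width / sqrt(3) = 1.943 / sqrt(3) = 1.1217916
uc = sqrt(u_A^2 + u_B^2) = sqrt(0.16575^2 + 1.1217916^2) = 1.1339707
U = k * uc = 3 * 1.1339707
U = 3.4019

3.4019


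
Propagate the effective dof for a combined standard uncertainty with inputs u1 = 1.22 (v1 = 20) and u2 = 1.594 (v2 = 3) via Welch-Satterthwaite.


uc = sqrt(u1^2 + u2^2) = sqrt(1.22^2 + 1.594^2) = 2.0072957
v_eff = uc^4 / (u1^4/v1 + u2^4/v2)
= 2.0072957^4 / (1.22^4/20 + 1.594^4/3)
= 16.234743 / 2.2627159
v_eff = 7.1749

7.1749


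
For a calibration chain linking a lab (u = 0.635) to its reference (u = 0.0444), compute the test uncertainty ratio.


TUR = u_lab / u_ref
= 0.635 / 0.0444
= 14.3018

14.3018


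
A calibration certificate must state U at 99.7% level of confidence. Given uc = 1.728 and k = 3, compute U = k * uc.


U = k * uc
U = 3 * 1.728
U = 5.1840

5.1840


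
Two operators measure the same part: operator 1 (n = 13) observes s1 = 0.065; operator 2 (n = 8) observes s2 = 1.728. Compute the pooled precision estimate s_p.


s_p = sqrt(((n1-1)*s1^2 + (n2-1)*s2^2) / (n1+n2-2))
numerator = (13-1)*0.065^2 + (8-1)*1.728^2 = 0.0507 + 20.901888 = 20.952588
denominator = 13 + 8 - 2 = 19
s_p^2 = 20.952588 / 19 = 1.1027678
s_p = sqrt(1.1027678) = 1.0501

1.0501


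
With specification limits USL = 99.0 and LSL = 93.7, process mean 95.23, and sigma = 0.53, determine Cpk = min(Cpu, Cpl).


Cpu = (USL - mean) / (3*sigma) = (99.0 - 95.23) / (3*0.53) = 2.3711
Cpl = (mean - LSL) / (3*sigma) = (95.23 - 93.7) / (3*0.53) = 0.9623
Cpk = min(Cpu, Cpl) = 0.9623

0.9623


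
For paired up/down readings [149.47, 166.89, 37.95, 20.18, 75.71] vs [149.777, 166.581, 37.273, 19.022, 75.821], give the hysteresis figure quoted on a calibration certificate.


|149.47 - 149.777| = 0.3070
|166.89 - 166.581| = 0.3090
|37.95 - 37.273| = 0.6770
|20.18 - 19.022| = 1.1580
|75.71 - 75.821| = 0.1110
hysteresis = max(diffs) = 1.1580

1.1580


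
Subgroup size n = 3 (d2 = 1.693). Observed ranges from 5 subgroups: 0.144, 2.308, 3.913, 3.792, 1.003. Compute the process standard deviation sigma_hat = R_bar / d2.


R_bar = (0.144 + 2.308 + 3.913 + 3.792 + 1.003) / 5
R_bar = 11.16 / 5 = 2.232
sigma_hat = R_bar / d2 = 2.232 / 1.693 = 1.3184

1.3184


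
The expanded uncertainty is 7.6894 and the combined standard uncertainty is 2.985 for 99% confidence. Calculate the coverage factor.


k = U / uc
k = 7.6894 / 2.985
k = 2.576

2.576


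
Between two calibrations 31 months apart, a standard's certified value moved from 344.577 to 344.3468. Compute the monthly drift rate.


rate = (v2 - v1) / months
= (344.3468 - 344.577) / 31
= -0.2302 / 31
= -0.0074

-0.0074


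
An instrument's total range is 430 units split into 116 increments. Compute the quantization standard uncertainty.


resolution = range / divisions
resolution = 430 / 116 = 3.7068966
u_res = resolution / (2*sqrt(3))
u_res = 3.7068966 / 3.4641016
u_res = 1.0701

1.0701


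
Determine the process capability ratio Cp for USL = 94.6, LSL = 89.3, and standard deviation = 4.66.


Cp = (USL - LSL) / (6 * sigma)
= (94.6 - 89.3) / (6 * 4.66)
= 5.3000 / 27.9600
= 0.1896

0.1896


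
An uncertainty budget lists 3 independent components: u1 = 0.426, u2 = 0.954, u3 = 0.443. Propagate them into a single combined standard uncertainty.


uc = sqrt(0.426^2 + 0.954^2 + 0.443^2)
uc = sqrt(1.287841)
uc = 1.1348

1.1348


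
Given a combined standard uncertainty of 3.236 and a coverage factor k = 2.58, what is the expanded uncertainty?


U = k * uc
U = 2.58 * 3.236
U = 8.3489

8.3489


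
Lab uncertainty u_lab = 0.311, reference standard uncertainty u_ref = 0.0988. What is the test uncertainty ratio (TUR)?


TUR = u_lab / u_ref
= 0.311 / 0.0988
= 3.1478

3.1478


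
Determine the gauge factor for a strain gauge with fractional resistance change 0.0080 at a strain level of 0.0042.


GF = (dR/R) / epsilon
= 0.0080 / 0.0042
= 1.9048

1.9048


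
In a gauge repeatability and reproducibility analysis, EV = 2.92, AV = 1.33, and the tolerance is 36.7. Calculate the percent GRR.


GRR = sqrt(EV^2 + AV^2) = sqrt(2.92^2 + 1.33^2) = 3.208629
%GRR = GRR / tol * 100 = 3.208629 / 36.7 * 100
%GRR = 8.7429

8.7429


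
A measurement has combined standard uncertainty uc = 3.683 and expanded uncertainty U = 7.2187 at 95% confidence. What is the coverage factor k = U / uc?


k = U / uc
k = 7.2187 / 3.683
k = 1.96

1.96


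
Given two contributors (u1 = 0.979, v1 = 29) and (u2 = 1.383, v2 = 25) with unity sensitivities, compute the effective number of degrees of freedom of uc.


uc = sqrt(u1^2 + u2^2) = sqrt(0.979^2 + 1.383^2) = 1.6944409
v_eff = uc^4 / (u1^4/v1 + u2^4/v2)
= 1.6944409^4 / (0.979^4/29 + 1.383^4/25)
= 8.2433873 / 0.17801135
v_eff = 46.3082

46.3082


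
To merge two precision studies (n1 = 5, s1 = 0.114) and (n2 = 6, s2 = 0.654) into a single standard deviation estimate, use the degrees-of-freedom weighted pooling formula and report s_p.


s_p = sqrt(((n1-1)*s1^2 + (n2-1)*s2^2) / (n1+n2-2))
numerator = (5-1)*0.114^2 + (6-1)*0.654^2 = 0.051984 + 2.13858 = 2.190564
denominator = 5 + 6 - 2 = 9
s_p^2 = 2.190564 / 9 = 0.243396
s_p = sqrt(0.243396) = 0.4934

0.4934


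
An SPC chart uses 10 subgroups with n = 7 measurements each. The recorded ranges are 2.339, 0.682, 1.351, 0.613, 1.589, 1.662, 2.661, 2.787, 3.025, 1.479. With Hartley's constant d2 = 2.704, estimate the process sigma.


R_bar = (2.339 + 0.682 + 1.351 + 0.613 + 1.589 + 1.662 + 2.661 + 2.787 + 3.025 + 1.479) / 10
R_bar = 18.188 / 10 = 1.8188
sigma_hat = R_bar / d2 = 1.8188 / 2.704 = 0.6726

0.6726


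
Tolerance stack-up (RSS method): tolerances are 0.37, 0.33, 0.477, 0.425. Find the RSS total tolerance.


RSS = sqrt(0.37^2 + 0.33^2 + 0.477^2 + 0.425^2)
= sqrt(0.653954)
= 0.8087

0.8087
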